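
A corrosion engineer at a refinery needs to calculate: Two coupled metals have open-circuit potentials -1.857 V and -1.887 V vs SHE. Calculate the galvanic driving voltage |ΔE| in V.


Driving voltage is the absolute potential difference.
|ΔE| = |-1.857 − (-1.887)| = 0.03 V

0.03 V


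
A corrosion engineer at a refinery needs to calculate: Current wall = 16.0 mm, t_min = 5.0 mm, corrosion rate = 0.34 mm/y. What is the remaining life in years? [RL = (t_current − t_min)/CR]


Apply the remaining-life relation: RL = (t_current − t_min) / CR
RL = (16.0 − 5.0) / 0.34 = 11.0 / 0.34 = 32.4 years

32.4 years


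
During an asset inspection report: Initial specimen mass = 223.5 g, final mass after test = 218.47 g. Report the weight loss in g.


Weight loss = initial − final
WL = 223.5 − 218.47 = 5.03 g

5.03 g


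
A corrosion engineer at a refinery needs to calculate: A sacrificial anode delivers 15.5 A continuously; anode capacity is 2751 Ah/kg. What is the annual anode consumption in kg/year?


Annual consumption = current * hours per year / capacity
Rate = 15.5 * 8760 / 2751 = 49.4 kg/year

49.4 kg/year


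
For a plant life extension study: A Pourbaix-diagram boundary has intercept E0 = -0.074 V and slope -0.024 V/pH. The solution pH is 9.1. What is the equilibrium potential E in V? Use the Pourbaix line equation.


Apply the Pourbaix line equation: E = E0 + slope*pH
E = -0.074 + (-0.024)*9.1 = -0.074 + (-0.2184) = -0.2924 V
Rounded to 3 decimal places: E = -0.292 V

-0.292 V


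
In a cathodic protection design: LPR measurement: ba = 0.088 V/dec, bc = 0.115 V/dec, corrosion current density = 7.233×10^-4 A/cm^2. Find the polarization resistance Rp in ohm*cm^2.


Apply the Stern-Geary equation: Rp = ba*bc / (2.303*icorr*(ba+bc))
ba*bc = 0.088*0.115 = 0.01012
ba+bc = 0.203; 2.303*icorr*(ba+bc) = 2.303*7.233×10^-4*0.203 = 3.3814926×10^-4
Rp = 0.01012 / 3.3814926×10^-4 = 29.9 ohm*cm^2

29.9 ohm*cm^2


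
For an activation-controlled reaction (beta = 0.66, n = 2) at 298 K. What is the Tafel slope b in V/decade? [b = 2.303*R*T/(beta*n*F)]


Apply the Tafel slope relation: b = 2.303*R*T/(beta*n*F)
Numerator: 2.303 * 8.314 * 298 = 5705.85
Denominator: 0.66 * 2 * 96485 = 127360.2
b = 5705.85 / 127360.2 = 0.045 V/decade

0.045 V/decade


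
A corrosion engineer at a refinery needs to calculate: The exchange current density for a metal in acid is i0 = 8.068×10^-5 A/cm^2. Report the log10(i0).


i0 = 8.068×10^-5 A/cm^2
log10(i0) = -4.093

-4.093


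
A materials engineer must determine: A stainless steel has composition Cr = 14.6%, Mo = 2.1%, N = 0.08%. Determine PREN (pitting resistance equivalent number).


Apply the PREN formula: PREN = Cr + 3.3*Mo + 16*N
PREN = 14.6 + 3.3*2.1 + 16*0.08
PREN = 14.6 + 6.93 + 1.28 = 22.81

22.81


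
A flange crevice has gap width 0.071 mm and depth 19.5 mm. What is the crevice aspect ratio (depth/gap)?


Aspect ratio = depth / gap
Ratio = 19.5 / 0.071 = 274.6

274.6


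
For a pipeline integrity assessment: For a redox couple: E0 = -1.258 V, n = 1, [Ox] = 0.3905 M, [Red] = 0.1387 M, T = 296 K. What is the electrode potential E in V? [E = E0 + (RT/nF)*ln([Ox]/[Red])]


Apply the Nernst equation: E = E0 + (RT/nF)*ln([Ox]/[Red])
Step 1: RT/nF = 8.314*296/(1*96485) = 0.02550598 V
Step 2: [Ox]/[Red] = 0.3905/0.1387 = 2.815429
Step 3: ln(2.815429) = 1.035115
Step 4: correction = 0.02550598 * 1.035115 = 0.0264 V
E = -1.258 + 0.0264 = -1.2316 V

-1.2316 V


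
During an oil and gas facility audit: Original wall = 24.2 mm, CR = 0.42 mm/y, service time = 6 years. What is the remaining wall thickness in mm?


Remaining wall = original − CR × time
t = 24.2 − 0.42*6 = 24.2 − 2.52 = 21.68 mm

21.68 mm


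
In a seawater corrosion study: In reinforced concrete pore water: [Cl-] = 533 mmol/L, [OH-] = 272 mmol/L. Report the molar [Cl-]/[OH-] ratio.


Threshold parameter = [Cl-] / [OH-] (molar basis; both in mmol/L, so units cancel)
Ratio = 533 / 272 = 1.96

1.96


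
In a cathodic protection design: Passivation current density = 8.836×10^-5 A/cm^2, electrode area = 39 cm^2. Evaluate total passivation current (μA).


I = i_pass * A, then convert A → μA (×10^6)
I = 8.836×10^-5 * 39 * 10^6 = 3446.04 μA

3446.04 μA


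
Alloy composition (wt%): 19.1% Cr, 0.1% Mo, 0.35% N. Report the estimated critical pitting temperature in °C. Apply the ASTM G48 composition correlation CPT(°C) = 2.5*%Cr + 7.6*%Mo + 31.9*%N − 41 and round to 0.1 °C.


Apply the ASTM G48 empirical CPT estimate: CPT(°C) = 2.5*%Cr + 7.6*%Mo + 31.9*%N − 41
2.5*19.1 = 47.75; 7.6*0.1 = 0.76; 31.9*0.35 = 11.165
CPT = 47.75 + 0.76 + 11.165 − 41 = 18.675 °C
Rounded to 0.1 °C: CPT ≈ 18.7 °C

18.7 °C


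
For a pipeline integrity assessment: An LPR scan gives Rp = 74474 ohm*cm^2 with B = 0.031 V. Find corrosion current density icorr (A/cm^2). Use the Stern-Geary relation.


Apply the Stern-Geary relation: icorr = B / Rp
icorr = 0.031 / 74474 = 4.163×10^-7 A/cm^2

4.163×10^-7 A/cm^2


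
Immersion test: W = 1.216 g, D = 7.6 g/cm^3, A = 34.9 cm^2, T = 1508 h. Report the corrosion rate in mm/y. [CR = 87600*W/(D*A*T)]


Apply the mm/y weight-loss relation: CR = 87600 * W / (D * A * T)
Numerator: 87600 * 1.216 = 106521.6
Denominator: 7.6 * 34.9 * 1508 = 399981.92
CR = 106521.6 / 399981.92 = 0.266316 mm/y

0.266316 mm/y


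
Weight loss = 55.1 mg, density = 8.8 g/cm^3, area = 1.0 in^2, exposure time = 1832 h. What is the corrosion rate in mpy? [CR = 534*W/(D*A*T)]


Apply the mpy weight-loss relation: CR = 534 * W / (D * A * T)
Numerator: 534 * 55.1 = 29423.4
Denominator: 8.8 * 1.0 * 1832 = 16121.6
CR = 29423.4 / 16121.6 = 1.825 mpy

1.825 mpy


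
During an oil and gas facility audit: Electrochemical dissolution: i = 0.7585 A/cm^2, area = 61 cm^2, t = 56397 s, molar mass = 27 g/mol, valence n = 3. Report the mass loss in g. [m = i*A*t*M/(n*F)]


Apply Faraday's law: m = i*A*t*M / (n*F)
Total charge passed Q = i*A*t = 0.7585*61*56397 = 2609404.5945 C
m = Q*M/(n*F) = 2609404.5945*27/(3*96485) = 243.402 g

243.402 g


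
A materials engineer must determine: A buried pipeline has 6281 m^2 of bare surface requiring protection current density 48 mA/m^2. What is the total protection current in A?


I = area * current density, then convert mA → A (÷1000)
I = 6281 * 48 / 1000 = 301.49 A

301.49 A


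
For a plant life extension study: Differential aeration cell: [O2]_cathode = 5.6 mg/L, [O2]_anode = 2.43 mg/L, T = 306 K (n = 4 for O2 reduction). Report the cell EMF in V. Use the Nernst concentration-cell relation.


Apply the Nernst concentration-cell relation: E = (RT/nF)*ln(C_cathode/C_anode)
RT/nF = 8.314*306/(4*96485) = 0.00659192 V
ln(5.6/2.43) = 0.83488
E = 0.00659192 * 0.83488 = 0.0055 V

0.0055 V


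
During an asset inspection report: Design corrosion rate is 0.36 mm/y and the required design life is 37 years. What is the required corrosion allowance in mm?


Corrosion allowance = CR × design life
CA = 0.36 * 37 = 13.32 mm

13.32 mm


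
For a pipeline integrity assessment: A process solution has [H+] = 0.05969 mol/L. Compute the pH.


pH = −log10[H+]
pH = −log10(0.05969) = 1.22

1.22


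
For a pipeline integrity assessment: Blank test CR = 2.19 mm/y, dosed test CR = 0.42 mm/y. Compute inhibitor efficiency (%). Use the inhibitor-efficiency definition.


Apply the inhibitor-efficiency definition: IE = (CR_blank − CR_inh)/CR_blank × 100
IE = (2.19 − 0.42) / 2.19 × 100
IE = 1.77 / 2.19 × 100 = 80.8 %

80.8 %


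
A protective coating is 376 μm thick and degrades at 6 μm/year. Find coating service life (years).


Service life = thickness / degradation rate
Life = 376 / 6 = 62.7 years

62.7 years


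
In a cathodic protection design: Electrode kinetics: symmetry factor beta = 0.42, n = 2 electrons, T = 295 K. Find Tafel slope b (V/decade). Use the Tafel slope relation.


Apply the Tafel slope relation: b = 2.303*R*T/(beta*n*F)
Numerator: 2.303 * 8.314 * 295 = 5648.41
Denominator: 0.42 * 2 * 96485 = 81047.4
b = 5648.41 / 81047.4 = 0.07 V/decade

0.07 V/decade


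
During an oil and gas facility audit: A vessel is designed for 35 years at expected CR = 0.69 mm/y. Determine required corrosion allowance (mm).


Corrosion allowance = CR × design life
CA = 0.69 * 35 = 24.15 mm

24.15 mm


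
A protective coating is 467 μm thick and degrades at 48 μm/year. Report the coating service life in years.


Service life = thickness / degradation rate
Life = 467 / 48 = 9.7 years

9.7 years


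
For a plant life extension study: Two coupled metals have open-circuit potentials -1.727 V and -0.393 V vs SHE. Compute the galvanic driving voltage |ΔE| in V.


Driving voltage is the absolute potential difference.
|ΔE| = |-1.727 − (-0.393)| = 1.334 V

1.334 V


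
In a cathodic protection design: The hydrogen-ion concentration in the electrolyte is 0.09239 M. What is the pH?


pH = −log10[H+]
pH = −log10(0.09239) = 1.03

1.03


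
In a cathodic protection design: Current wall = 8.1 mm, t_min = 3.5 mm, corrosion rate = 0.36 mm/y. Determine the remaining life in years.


Apply the remaining-life relation: RL = (t_current − t_min) / CR
RL = (8.1 − 3.5) / 0.36 = 4.6 / 0.36 = 12.8 years

12.8 years


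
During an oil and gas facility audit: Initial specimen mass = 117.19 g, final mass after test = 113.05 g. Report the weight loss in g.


Weight loss = initial − final
WL = 117.19 − 113.05 = 4.14 g

4.14 g


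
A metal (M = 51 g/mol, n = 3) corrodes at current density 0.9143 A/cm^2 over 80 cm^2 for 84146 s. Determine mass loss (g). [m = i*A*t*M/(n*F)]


Apply Faraday's law: m = i*A*t*M / (n*F)
Total charge passed Q = i*A*t = 0.9143*80*84146 = 6154775.024 C
m = Q*M/(n*F) = 6154775.024*51/(3*96485) = 1084.42945 g

1084.42945 g


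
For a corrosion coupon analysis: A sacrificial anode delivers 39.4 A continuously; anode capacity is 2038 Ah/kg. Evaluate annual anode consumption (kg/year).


Annual consumption = current * hours per year / capacity
Rate = 39.4 * 8760 / 2038 = 169.4 kg/year

169.4 kg/year


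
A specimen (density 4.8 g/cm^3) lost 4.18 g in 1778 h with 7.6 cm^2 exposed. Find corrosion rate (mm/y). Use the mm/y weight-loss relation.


Apply the mm/y weight-loss relation: CR = 87600 * W / (D * A * T)
Numerator: 87600 * 4.18 = 366168.0
Denominator: 4.8 * 7.6 * 1778 = 64861.44
CR = 366168.0 / 64861.44 = 5.64539 mm/y

5.64539 mm/y


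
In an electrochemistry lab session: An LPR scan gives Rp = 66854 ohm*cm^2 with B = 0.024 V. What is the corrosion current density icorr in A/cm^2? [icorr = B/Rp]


Apply the Stern-Geary relation: icorr = B / Rp
icorr = 0.024 / 66854 = 3.59×10^-7 A/cm^2

3.59×10^-7 A/cm^2


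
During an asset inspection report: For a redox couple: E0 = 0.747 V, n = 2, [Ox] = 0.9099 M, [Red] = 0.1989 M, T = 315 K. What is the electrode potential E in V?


Apply the Nernst equation: E = E0 + (RT/nF)*ln([Ox]/[Red])
Step 1: RT/nF = 8.314*315/(2*96485) = 0.01357159 V
Step 2: [Ox]/[Red] = 0.9099/0.1989 = 4.574661
Step 3: ln(4.574661) = 1.520533
Step 4: correction = 0.01357159 * 1.520533 = 0.021 V
E = 0.747 + 0.021 = 0.768 V

0.768 V


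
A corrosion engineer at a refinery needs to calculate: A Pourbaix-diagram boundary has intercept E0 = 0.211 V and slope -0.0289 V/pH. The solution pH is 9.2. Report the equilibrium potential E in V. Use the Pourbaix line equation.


Apply the Pourbaix line equation: E = E0 + slope*pH
E = 0.211 + (-0.0289)*9.2 = 0.211 + (-0.26588) = -0.05488 V
Rounded to 3 decimal places: E = -0.055 V

-0.055 V


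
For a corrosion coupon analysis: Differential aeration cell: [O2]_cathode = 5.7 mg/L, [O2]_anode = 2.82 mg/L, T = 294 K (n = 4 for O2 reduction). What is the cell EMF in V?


Apply the Nernst concentration-cell relation: E = (RT/nF)*ln(C_cathode/C_anode)
RT/nF = 8.314*294/(4*96485) = 0.00633341 V
ln(5.7/2.82) = 0.70373
E = 0.00633341 * 0.70373 = 0.00446 V

0.00446 V


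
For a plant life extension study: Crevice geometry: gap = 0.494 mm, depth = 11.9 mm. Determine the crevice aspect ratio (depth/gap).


Aspect ratio = depth / gap
Ratio = 11.9 / 0.494 = 24.1

24.1


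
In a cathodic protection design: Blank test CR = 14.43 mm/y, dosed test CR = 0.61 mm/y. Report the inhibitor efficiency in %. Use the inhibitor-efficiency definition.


Apply the inhibitor-efficiency definition: IE = (CR_blank − CR_inh)/CR_blank × 100
IE = (14.43 − 0.61) / 14.43 × 100
IE = 13.82 / 14.43 × 100 = 95.8 %

95.8 %


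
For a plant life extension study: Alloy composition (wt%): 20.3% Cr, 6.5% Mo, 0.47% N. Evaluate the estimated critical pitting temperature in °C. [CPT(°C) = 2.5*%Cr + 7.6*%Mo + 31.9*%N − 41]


Apply the ASTM G48 empirical CPT estimate: CPT(°C) = 2.5*%Cr + 7.6*%Mo + 31.9*%N − 41
2.5*20.3 = 50.75; 7.6*6.5 = 49.4; 31.9*0.47 = 14.993
CPT = 50.75 + 49.4 + 14.993 − 41 = 74.143 °C
Rounded to 0.1 °C: CPT ≈ 74.1 °C

74.1 °C


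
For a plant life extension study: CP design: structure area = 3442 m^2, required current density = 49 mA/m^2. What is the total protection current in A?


I = area * current density, then convert mA → A (÷1000)
I = 3442 * 49 / 1000 = 168.66 A

168.66 A


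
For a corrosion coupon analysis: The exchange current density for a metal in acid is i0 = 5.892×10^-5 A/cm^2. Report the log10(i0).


i0 = 5.892×10^-5 A/cm^2
log10(i0) = -4.23

-4.23


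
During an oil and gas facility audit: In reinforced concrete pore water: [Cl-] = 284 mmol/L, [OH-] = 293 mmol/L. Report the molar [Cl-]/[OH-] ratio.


Threshold parameter = [Cl-] / [OH-] (molar basis; both in mmol/L, so units cancel)
Ratio = 284 / 293 = 0.97

0.97


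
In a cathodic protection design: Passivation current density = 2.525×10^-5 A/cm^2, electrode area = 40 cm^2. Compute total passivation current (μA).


I = i_pass * A, then convert A → μA (×10^6)
I = 2.525×10^-5 * 40 * 10^6 = 1010.0 μA

1010.0 μA


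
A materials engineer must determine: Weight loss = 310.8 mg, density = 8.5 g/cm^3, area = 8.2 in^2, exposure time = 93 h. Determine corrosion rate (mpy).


Apply the mpy weight-loss relation: CR = 534 * W / (D * A * T)
Numerator: 534 * 310.8 = 165967.2
Denominator: 8.5 * 8.2 * 93 = 6482.1
CR = 165967.2 / 6482.1 = 25.60392 mpy

25.60392 mpy


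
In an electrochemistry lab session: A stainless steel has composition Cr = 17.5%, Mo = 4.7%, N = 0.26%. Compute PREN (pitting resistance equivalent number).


Apply the PREN formula: PREN = Cr + 3.3*Mo + 16*N
PREN = 17.5 + 3.3*4.7 + 16*0.26
PREN = 17.5 + 15.51 + 4.16 = 37.17

37.17


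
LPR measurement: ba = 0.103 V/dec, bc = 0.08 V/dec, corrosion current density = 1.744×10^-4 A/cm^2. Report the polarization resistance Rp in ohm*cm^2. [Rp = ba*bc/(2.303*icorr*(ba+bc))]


Apply the Stern-Geary equation: Rp = ba*bc / (2.303*icorr*(ba+bc))
ba*bc = 0.103*0.08 = 0.00824
ba+bc = 0.183; 2.303*icorr*(ba+bc) = 2.303*1.744×10^-4*0.183 = 7.3500706×10^-5
Rp = 0.00824 / 7.3500706×10^-5 = 112.1 ohm*cm^2

112.1 ohm*cm^2


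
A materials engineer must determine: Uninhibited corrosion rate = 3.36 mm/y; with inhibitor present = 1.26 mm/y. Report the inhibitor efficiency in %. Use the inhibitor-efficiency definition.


Apply the inhibitor-efficiency definition: IE = (CR_blank − CR_inh)/CR_blank × 100
IE = (3.36 − 1.26) / 3.36 × 100
IE = 2.1 / 3.36 × 100 = 62.5 %

62.5 %


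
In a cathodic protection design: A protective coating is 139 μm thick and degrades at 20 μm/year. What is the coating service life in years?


Service life = thickness / degradation rate
Life = 139 / 20 = 7.0 years

7.0 years


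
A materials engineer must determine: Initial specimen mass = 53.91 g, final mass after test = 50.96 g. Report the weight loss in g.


Weight loss = initial − final
WL = 53.91 − 50.96 = 2.95 g

2.95 g


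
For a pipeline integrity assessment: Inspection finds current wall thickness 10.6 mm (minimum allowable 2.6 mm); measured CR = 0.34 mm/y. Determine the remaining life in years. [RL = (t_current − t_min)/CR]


Apply the remaining-life relation: RL = (t_current − t_min) / CR
RL = (10.6 − 2.6) / 0.34 = 8.0 / 0.34 = 23.5 years

23.5 years


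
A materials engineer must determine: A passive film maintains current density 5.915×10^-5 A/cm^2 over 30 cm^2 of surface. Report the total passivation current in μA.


I = i_pass * A, then convert A → μA (×10^6)
I = 5.915×10^-5 * 30 * 10^6 = 1774.5 μA

1774.5 μA


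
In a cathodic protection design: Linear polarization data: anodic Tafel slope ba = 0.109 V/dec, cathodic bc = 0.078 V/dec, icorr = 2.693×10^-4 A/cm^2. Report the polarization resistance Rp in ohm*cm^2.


Apply the Stern-Geary equation: Rp = ba*bc / (2.303*icorr*(ba+bc))
ba*bc = 0.109*0.078 = 0.008502
ba+bc = 0.187; 2.303*icorr*(ba+bc) = 2.303*2.693×10^-4*0.187 = 1.1597701×10^-4
Rp = 0.008502 / 1.1597701×10^-4 = 73.3 ohm*cm^2

73.3 ohm*cm^2


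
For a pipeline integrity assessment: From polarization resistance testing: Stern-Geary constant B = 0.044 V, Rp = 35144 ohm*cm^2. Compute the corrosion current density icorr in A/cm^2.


Apply the Stern-Geary relation: icorr = B / Rp
icorr = 0.044 / 35144 = 1.252×10^-6 A/cm^2

1.252×10^-6 A/cm^2


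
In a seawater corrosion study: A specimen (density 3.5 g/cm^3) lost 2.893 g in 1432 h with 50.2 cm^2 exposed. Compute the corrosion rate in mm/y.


Apply the mm/y weight-loss relation: CR = 87600 * W / (D * A * T)
Numerator: 87600 * 2.893 = 253426.8
Denominator: 3.5 * 50.2 * 1432 = 251602.4
CR = 253426.8 / 251602.4 = 1.0073 mm/y

1.0073 mm/y


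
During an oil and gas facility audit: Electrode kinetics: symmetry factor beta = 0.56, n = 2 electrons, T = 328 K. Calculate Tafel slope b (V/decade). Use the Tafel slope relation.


Apply the Tafel slope relation: b = 2.303*R*T/(beta*n*F)
Numerator: 2.303 * 8.314 * 328 = 6280.26
Denominator: 0.56 * 2 * 96485 = 108063.2
b = 6280.26 / 108063.2 = 0.0581 V/decade

0.0581 V/decade


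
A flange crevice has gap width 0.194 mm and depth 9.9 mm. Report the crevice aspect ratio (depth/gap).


Aspect ratio = depth / gap
Ratio = 9.9 / 0.194 = 51.0

51.0


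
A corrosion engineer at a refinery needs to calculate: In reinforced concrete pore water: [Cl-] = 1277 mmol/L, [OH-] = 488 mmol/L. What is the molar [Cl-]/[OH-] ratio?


Threshold parameter = [Cl-] / [OH-] (molar basis; both in mmol/L, so units cancel)
Ratio = 1277 / 488 = 2.62

2.62


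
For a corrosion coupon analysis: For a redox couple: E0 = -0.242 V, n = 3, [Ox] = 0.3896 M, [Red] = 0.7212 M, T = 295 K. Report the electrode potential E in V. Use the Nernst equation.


Apply the Nernst equation: E = E0 + (RT/nF)*ln([Ox]/[Red])
Step 1: RT/nF = 8.314*295/(3*96485) = 0.00847327 V
Step 2: [Ox]/[Red] = 0.3896/0.7212 = 0.540211
Step 3: ln(0.540211) = -0.615795
Step 4: correction = 0.00847327 * -0.615795 = -0.0052 V
E = -0.242 + -0.0052 = -0.2472 V

-0.2472 V


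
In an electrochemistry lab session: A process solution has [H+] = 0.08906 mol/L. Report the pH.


pH = −log10[H+]
pH = −log10(0.08906) = 1.05

1.05


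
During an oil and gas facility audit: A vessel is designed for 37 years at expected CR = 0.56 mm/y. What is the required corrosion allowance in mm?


Corrosion allowance = CR × design life
CA = 0.56 * 37 = 20.72 mm

20.72 mm


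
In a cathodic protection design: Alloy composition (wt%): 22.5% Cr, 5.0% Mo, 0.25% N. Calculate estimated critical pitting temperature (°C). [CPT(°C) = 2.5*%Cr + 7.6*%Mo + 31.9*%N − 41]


Apply the ASTM G48 empirical CPT estimate: CPT(°C) = 2.5*%Cr + 7.6*%Mo + 31.9*%N − 41
2.5*22.5 = 56.25; 7.6*5.0 = 38; 31.9*0.25 = 7.975
CPT = 56.25 + 38 + 7.975 − 41 = 61.225 °C
Rounded to 0.1 °C: CPT ≈ 61.2 °C

61.2 °C


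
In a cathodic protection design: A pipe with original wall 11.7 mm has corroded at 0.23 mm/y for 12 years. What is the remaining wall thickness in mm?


Remaining wall = original − CR × time
t = 11.7 − 0.23*12 = 11.7 − 2.76 = 8.94 mm

8.94 mm


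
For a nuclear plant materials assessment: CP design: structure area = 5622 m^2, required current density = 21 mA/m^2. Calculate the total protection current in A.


I = area * current density, then convert mA → A (÷1000)
I = 5622 * 21 / 1000 = 118.06 A

118.06 A


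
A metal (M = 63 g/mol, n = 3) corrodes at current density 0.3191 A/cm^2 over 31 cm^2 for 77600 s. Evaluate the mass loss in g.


Apply Faraday's law: m = i*A*t*M / (n*F)
Total charge passed Q = i*A*t = 0.3191*31*77600 = 767626.96 C
m = Q*M/(n*F) = 767626.96*63/(3*96485) = 167.0743 g

167.0743 g


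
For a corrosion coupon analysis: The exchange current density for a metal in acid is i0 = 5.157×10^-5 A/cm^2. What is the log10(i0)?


i0 = 5.157×10^-5 A/cm^2
log10(i0) = -4.288

-4.288


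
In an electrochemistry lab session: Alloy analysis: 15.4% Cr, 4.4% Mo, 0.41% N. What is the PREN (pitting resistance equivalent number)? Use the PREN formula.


Apply the PREN formula: PREN = Cr + 3.3*Mo + 16*N
PREN = 15.4 + 3.3*4.4 + 16*0.41
PREN = 15.4 + 14.52 + 6.56 = 36.48

36.48


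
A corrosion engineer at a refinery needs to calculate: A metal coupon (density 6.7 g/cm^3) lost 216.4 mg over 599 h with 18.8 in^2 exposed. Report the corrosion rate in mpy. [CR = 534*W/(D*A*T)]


Apply the mpy weight-loss relation: CR = 534 * W / (D * A * T)
Numerator: 534 * 216.4 = 115557.6
Denominator: 6.7 * 18.8 * 599 = 75450.04
CR = 115557.6 / 75450.04 = 1.532 mpy

1.532 mpy


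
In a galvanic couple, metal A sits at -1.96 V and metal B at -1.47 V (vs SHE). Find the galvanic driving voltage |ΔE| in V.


Driving voltage is the absolute potential difference.
|ΔE| = |-1.96 − (-1.47)| = 0.49 V

0.49 V


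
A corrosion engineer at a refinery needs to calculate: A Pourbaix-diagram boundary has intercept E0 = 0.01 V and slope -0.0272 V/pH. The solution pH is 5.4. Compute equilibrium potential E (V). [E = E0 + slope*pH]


Apply the Pourbaix line equation: E = E0 + slope*pH
E = 0.01 + (-0.0272)*5.4 = 0.01 + (-0.14688) = -0.13688 V
Rounded to 4 decimal places: E = -0.1369 V

-0.1369 V


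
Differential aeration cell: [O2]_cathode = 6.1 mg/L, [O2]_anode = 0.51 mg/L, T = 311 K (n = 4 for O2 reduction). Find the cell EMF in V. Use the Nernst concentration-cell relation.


Apply the Nernst concentration-cell relation: E = (RT/nF)*ln(C_cathode/C_anode)
RT/nF = 8.314*311/(4*96485) = 0.00669963 V
ln(6.1/0.51) = 2.48163
E = 0.00669963 * 2.48163 = 0.01663 V

0.01663 V


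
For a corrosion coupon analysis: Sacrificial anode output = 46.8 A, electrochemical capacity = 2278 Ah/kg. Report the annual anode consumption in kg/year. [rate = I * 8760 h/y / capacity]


Annual consumption = current * hours per year / capacity
Rate = 46.8 * 8760 / 2278 = 180.0 kg/year

180.0 kg/year


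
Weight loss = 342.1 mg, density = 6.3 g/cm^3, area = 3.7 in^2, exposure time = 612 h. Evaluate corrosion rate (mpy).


Apply the mpy weight-loss relation: CR = 534 * W / (D * A * T)
Numerator: 534 * 342.1 = 182681.4
Denominator: 6.3 * 3.7 * 612 = 14265.72
CR = 182681.4 / 14265.72 = 12.8056 mpy

12.8056 mpy


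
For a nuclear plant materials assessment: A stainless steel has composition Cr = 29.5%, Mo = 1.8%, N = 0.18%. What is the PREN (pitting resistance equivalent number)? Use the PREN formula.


Apply the PREN formula: PREN = Cr + 3.3*Mo + 16*N
PREN = 29.5 + 3.3*1.8 + 16*0.18
PREN = 29.5 + 5.94 + 2.88 = 38.32

38.32


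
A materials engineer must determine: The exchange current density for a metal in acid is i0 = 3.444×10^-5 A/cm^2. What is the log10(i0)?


i0 = 3.444×10^-5 A/cm^2
log10(i0) = -4.463

-4.463


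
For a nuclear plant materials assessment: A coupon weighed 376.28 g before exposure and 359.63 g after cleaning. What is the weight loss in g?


Weight loss = initial − final
WL = 376.28 − 359.63 = 16.65 g

16.65 g


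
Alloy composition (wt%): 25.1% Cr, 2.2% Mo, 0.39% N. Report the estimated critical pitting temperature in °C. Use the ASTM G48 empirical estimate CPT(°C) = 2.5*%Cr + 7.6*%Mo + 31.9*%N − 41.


Apply the ASTM G48 empirical CPT estimate: CPT(°C) = 2.5*%Cr + 7.6*%Mo + 31.9*%N − 41
2.5*25.1 = 62.75; 7.6*2.2 = 16.72; 31.9*0.39 = 12.441
CPT = 62.75 + 16.72 + 12.441 − 41 = 50.911 °C
Rounded to 0.1 °C: CPT ≈ 50.9 °C

50.9 °C


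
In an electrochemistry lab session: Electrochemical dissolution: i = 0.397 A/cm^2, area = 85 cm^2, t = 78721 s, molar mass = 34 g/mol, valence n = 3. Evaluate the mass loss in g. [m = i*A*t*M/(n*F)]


Apply Faraday's law: m = i*A*t*M / (n*F)
Total charge passed Q = i*A*t = 0.397*85*78721 = 2656440.145 C
m = Q*M/(n*F) = 2656440.145*34/(3*96485) = 312.031 g

312.031 g


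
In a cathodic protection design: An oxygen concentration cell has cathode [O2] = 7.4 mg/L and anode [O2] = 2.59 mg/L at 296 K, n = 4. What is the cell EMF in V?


Apply the Nernst concentration-cell relation: E = (RT/nF)*ln(C_cathode/C_anode)
RT/nF = 8.314*296/(4*96485) = 0.00637649 V
ln(7.4/2.59) = 1.04982
E = 0.00637649 * 1.04982 = 0.00669 V

0.00669 V


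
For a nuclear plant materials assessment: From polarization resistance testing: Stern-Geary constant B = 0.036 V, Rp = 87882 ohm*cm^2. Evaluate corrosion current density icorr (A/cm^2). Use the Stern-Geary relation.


Apply the Stern-Geary relation: icorr = B / Rp
icorr = 0.036 / 87882 = 4.096×10^-7 A/cm^2

4.096×10^-7 A/cm^2


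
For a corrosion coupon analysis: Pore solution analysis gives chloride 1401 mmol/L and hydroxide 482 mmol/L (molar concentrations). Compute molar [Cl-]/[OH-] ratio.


Threshold parameter = [Cl-] / [OH-] (molar basis; both in mmol/L, so units cancel)
Ratio = 1401 / 482 = 2.91

2.91


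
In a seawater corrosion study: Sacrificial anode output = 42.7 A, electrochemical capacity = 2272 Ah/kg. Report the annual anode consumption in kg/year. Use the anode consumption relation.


Annual consumption = current * hours per year / capacity
Rate = 42.7 * 8760 / 2272 = 164.6 kg/year

164.6 kg/year


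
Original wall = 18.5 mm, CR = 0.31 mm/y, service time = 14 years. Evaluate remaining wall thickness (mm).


Remaining wall = original − CR × time
t = 18.5 − 0.31*14 = 18.5 − 4.34 = 14.16 mm

14.16 mm


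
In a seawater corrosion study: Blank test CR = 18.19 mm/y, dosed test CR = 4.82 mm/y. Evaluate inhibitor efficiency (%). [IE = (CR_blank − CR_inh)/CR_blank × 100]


Apply the inhibitor-efficiency definition: IE = (CR_blank − CR_inh)/CR_blank × 100
IE = (18.19 − 4.82) / 18.19 × 100
IE = 13.37 / 18.19 × 100 = 73.5 %

73.5 %


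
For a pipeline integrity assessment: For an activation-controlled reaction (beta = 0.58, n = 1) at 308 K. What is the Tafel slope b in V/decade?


Apply the Tafel slope relation: b = 2.303*R*T/(beta*n*F)
Numerator: 2.303 * 8.314 * 308 = 5897.32
Denominator: 0.58 * 1 * 96485 = 55961.3
b = 5897.32 / 55961.3 = 0.105 V/decade

0.105 V/decade


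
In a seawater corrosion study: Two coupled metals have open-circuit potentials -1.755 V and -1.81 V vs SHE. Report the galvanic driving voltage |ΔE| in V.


Driving voltage is the absolute potential difference.
|ΔE| = |-1.755 − (-1.81)| = 0.055 V

0.055 V


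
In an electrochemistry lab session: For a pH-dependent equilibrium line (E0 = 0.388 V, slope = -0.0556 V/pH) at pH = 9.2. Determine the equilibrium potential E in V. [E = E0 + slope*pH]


Apply the Pourbaix line equation: E = E0 + slope*pH
E = 0.388 + (-0.0556)*9.2 = 0.388 + (-0.51152) = -0.12352 V
Rounded to 4 decimal places: E = -0.1235 V

-0.1235 V


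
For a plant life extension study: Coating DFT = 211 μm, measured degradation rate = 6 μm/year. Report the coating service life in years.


Service life = thickness / degradation rate
Life = 211 / 6 = 35.2 years

35.2 years


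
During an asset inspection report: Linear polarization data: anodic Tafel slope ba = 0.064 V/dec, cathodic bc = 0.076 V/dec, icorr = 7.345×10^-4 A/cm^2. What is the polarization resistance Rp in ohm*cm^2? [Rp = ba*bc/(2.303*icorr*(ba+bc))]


Apply the Stern-Geary equation: Rp = ba*bc / (2.303*icorr*(ba+bc))
ba*bc = 0.064*0.076 = 0.004864
ba+bc = 0.14; 2.303*icorr*(ba+bc) = 2.303*7.345×10^-4*0.14 = 2.3681749×10^-4
Rp = 0.004864 / 2.3681749×10^-4 = 20.5 ohm*cm^2

20.5 ohm*cm^2


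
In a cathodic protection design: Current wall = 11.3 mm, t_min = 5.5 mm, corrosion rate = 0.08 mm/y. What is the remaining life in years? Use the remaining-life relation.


Apply the remaining-life relation: RL = (t_current − t_min) / CR
RL = (11.3 − 5.5) / 0.08 = 5.8 / 0.08 = 72.5 years

72.5 years


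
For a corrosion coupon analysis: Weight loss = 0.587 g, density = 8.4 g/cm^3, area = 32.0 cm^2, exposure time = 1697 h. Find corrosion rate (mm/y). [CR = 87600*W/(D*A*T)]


Apply the mm/y weight-loss relation: CR = 87600 * W / (D * A * T)
Numerator: 87600 * 0.587 = 51421.2
Denominator: 8.4 * 32.0 * 1697 = 456153.6
CR = 51421.2 / 456153.6 = 0.1127 mm/y

0.1127 mm/y


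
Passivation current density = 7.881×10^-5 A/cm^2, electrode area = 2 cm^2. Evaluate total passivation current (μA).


I = i_pass * A, then convert A → μA (×10^6)
I = 7.881×10^-5 * 2 * 10^6 = 157.62 μA

157.62 μA


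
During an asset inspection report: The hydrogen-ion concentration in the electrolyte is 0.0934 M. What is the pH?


pH = −log10[H+]
pH = −log10(0.0934) = 1.03

1.03


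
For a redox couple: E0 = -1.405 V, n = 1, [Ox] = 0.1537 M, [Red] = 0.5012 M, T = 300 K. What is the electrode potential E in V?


Apply the Nernst equation: E = E0 + (RT/nF)*ln([Ox]/[Red])
Step 1: RT/nF = 8.314*300/(1*96485) = 0.02585065 V
Step 2: [Ox]/[Red] = 0.1537/0.5012 = 0.306664
Step 3: ln(0.306664) = -1.182003
Step 4: correction = 0.02585065 * -1.182003 = -0.031 V
E = -1.405 + -0.031 = -1.436 V

-1.436 V


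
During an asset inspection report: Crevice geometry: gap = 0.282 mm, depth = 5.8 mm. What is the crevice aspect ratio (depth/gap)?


Aspect ratio = depth / gap
Ratio = 5.8 / 0.282 = 20.6

20.6


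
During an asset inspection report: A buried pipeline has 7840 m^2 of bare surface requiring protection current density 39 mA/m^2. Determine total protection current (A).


I = area * current density, then convert mA → A (÷1000)
I = 7840 * 39 / 1000 = 305.76 A

305.76 A


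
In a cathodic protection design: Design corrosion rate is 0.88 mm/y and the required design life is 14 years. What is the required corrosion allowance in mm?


Corrosion allowance = CR × design life
CA = 0.88 * 14 = 12.32 mm

12.32 mm


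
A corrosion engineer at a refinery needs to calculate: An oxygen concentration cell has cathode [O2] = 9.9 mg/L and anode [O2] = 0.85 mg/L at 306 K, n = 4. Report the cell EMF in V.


Apply the Nernst concentration-cell relation: E = (RT/nF)*ln(C_cathode/C_anode)
RT/nF = 8.314*306/(4*96485) = 0.00659192 V
ln(9.9/0.85) = 2.45505
E = 0.00659192 * 2.45505 = 0.01618 V

0.01618 V


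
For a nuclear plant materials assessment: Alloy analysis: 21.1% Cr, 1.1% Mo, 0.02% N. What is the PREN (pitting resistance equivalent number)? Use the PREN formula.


Apply the PREN formula: PREN = Cr + 3.3*Mo + 16*N
PREN = 21.1 + 3.3*1.1 + 16*0.02
PREN = 21.1 + 3.63 + 0.32 = 25.05

25.05


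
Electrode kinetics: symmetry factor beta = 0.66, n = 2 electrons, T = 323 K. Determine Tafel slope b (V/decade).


Apply the Tafel slope relation: b = 2.303*R*T/(beta*n*F)
Numerator: 2.303 * 8.314 * 323 = 6184.53
Denominator: 0.66 * 2 * 96485 = 127360.2
b = 6184.53 / 127360.2 = 0.049 V/decade

0.049 V/decade


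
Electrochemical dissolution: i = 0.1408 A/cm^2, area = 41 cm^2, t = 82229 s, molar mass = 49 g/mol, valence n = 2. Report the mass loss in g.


Apply Faraday's law: m = i*A*t*M / (n*F)
Total charge passed Q = i*A*t = 0.1408*41*82229 = 474691.5712 C
m = Q*M/(n*F) = 474691.5712*49/(2*96485) = 120.5363 g

120.5363 g


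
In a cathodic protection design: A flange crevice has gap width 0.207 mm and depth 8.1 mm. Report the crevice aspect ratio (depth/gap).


Aspect ratio = depth / gap
Ratio = 8.1 / 0.207 = 39.1

39.1


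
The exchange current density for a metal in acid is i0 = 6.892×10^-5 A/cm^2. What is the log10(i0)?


i0 = 6.892×10^-5 A/cm^2
log10(i0) = -4.162

-4.162


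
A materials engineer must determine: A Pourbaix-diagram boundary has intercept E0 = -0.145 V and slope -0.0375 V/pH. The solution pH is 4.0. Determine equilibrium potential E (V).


Apply the Pourbaix line equation: E = E0 + slope*pH
E = -0.145 + (-0.0375)*4.0 = -0.145 + (-0.15) = -0.295 V
Rounded to 3 decimal places: E = -0.295 V

-0.295 V


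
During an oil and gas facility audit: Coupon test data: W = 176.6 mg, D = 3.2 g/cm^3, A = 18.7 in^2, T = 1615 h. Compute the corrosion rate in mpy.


Apply the mpy weight-loss relation: CR = 534 * W / (D * A * T)
Numerator: 534 * 176.6 = 94304.4
Denominator: 3.2 * 18.7 * 1615 = 96641.6
CR = 94304.4 / 96641.6 = 0.97582 mpy

0.97582 mpy


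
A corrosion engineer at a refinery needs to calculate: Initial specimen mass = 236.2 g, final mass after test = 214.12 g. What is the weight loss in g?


Weight loss = initial − final
WL = 236.2 − 214.12 = 22.08 g

22.08 g


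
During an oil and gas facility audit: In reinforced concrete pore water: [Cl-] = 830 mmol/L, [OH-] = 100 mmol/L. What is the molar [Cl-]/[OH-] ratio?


Threshold parameter = [Cl-] / [OH-] (molar basis; both in mmol/L, so units cancel)
Ratio = 830 / 100 = 8.3

8.3


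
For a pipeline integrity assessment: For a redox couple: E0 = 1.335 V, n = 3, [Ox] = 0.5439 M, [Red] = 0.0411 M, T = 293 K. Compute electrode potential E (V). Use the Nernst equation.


Apply the Nernst equation: E = E0 + (RT/nF)*ln([Ox]/[Red])
Step 1: RT/nF = 8.314*293/(3*96485) = 0.00841582 V
Step 2: [Ox]/[Red] = 0.5439/0.0411 = 13.233577
Step 3: ln(13.233577) = 2.582757
Step 4: correction = 0.00841582 * 2.582757 = 0.022 V
E = 1.335 + 0.022 = 1.357 V

1.357 V


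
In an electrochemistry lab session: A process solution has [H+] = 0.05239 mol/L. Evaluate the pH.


pH = −log10[H+]
pH = −log10(0.05239) = 1.28

1.28


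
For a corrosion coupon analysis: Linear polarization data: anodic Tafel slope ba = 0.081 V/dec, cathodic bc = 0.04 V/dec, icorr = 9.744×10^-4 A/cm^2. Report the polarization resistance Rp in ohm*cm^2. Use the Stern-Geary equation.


Apply the Stern-Geary equation: Rp = ba*bc / (2.303*icorr*(ba+bc))
ba*bc = 0.081*0.04 = 0.00324
ba+bc = 0.121; 2.303*icorr*(ba+bc) = 2.303*9.744×10^-4*0.121 = 2.7152923×10^-4
Rp = 0.00324 / 2.7152923×10^-4 = 11.93 ohm*cm^2

11.93 ohm*cm^2


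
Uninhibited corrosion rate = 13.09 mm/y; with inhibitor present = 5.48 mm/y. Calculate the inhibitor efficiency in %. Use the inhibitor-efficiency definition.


Apply the inhibitor-efficiency definition: IE = (CR_blank − CR_inh)/CR_blank × 100
IE = (13.09 − 5.48) / 13.09 × 100
IE = 7.61 / 13.09 × 100 = 58.1 %

58.1 %


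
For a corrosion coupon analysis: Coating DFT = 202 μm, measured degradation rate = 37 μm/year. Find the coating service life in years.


Service life = thickness / degradation rate
Life = 202 / 37 = 5.5 years

5.5 years


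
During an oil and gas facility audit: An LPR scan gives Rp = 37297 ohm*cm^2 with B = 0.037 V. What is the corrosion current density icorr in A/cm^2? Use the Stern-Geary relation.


Apply the Stern-Geary relation: icorr = B / Rp
icorr = 0.037 / 37297 = 9.92×10^-7 A/cm^2

9.92×10^-7 A/cm^2


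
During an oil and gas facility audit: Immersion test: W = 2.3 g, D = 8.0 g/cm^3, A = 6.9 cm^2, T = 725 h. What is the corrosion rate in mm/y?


Apply the mm/y weight-loss relation: CR = 87600 * W / (D * A * T)
Numerator: 87600 * 2.3 = 201480.0
Denominator: 8.0 * 6.9 * 725 = 40020.0
CR = 201480.0 / 40020.0 = 5.034483 mm/y

5.034483 mm/y


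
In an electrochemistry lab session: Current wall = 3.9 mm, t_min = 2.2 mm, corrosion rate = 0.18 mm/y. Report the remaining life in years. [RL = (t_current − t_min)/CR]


Apply the remaining-life relation: RL = (t_current − t_min) / CR
RL = (3.9 − 2.2) / 0.18 = 1.7 / 0.18 = 9.4 years

9.4 years


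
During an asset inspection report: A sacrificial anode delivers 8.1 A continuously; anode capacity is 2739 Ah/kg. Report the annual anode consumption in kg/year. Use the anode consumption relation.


Annual consumption = current * hours per year / capacity
Rate = 8.1 * 8760 / 2739 = 25.9 kg/year

25.9 kg/year


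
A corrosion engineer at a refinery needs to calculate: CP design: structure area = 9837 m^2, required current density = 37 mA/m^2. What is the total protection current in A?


I = area * current density, then convert mA → A (÷1000)
I = 9837 * 37 / 1000 = 363.97 A

363.97 A


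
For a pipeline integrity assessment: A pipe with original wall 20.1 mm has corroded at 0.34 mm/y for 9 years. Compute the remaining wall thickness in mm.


Remaining wall = original − CR × time
t = 20.1 − 0.34*9 = 20.1 − 3.06 = 17.04 mm

17.04 mm


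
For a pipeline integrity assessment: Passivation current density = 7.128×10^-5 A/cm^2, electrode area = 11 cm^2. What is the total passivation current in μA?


I = i_pass * A, then convert A → μA (×10^6)
I = 7.128×10^-5 * 11 * 10^6 = 784.08 μA

784.08 μA


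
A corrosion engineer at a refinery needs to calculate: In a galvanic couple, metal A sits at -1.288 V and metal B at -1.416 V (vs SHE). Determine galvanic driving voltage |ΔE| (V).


Driving voltage is the absolute potential difference.
|ΔE| = |-1.288 − (-1.416)| = 0.128 V

0.128 V


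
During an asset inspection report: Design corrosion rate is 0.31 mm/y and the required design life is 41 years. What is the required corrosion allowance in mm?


Corrosion allowance = CR × design life
CA = 0.31 * 41 = 12.71 mm

12.71 mm


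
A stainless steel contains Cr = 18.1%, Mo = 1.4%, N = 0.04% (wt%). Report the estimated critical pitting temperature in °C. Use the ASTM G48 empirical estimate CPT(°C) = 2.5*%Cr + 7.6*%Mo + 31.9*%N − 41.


Apply the ASTM G48 empirical CPT estimate: CPT(°C) = 2.5*%Cr + 7.6*%Mo + 31.9*%N − 41
2.5*18.1 = 45.25; 7.6*1.4 = 10.64; 31.9*0.04 = 1.276
CPT = 45.25 + 10.64 + 1.276 − 41 = 16.166 °C
Rounded to 0.1 °C: CPT ≈ 16.2 °C

16.2 °C


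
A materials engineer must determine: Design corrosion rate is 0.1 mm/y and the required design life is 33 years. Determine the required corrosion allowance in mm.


Corrosion allowance = CR × design life
CA = 0.1 * 33 = 3.3 mm

3.3 mm


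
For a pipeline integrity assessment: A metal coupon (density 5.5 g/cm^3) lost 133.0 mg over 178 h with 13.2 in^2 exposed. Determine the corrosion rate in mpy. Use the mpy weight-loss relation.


Apply the mpy weight-loss relation: CR = 534 * W / (D * A * T)
Numerator: 534 * 133.0 = 71022.0
Denominator: 5.5 * 13.2 * 178 = 12922.8
CR = 71022.0 / 12922.8 = 5.49587 mpy

5.49587 mpy


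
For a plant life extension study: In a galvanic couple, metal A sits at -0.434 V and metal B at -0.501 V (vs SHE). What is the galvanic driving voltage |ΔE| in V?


Driving voltage is the absolute potential difference.
|ΔE| = |-0.434 − (-0.501)| = 0.067 V

0.067 V


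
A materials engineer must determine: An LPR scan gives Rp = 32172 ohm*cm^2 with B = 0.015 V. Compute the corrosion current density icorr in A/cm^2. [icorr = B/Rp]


Apply the Stern-Geary relation: icorr = B / Rp
icorr = 0.015 / 32172 = 4.662×10^-7 A/cm^2

4.662×10^-7 A/cm^2


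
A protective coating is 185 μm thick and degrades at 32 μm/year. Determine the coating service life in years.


Service life = thickness / degradation rate
Life = 185 / 32 = 5.8 years

5.8 years


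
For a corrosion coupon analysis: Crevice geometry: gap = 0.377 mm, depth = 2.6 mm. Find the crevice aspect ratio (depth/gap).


Aspect ratio = depth / gap
Ratio = 2.6 / 0.377 = 6.9

6.9
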